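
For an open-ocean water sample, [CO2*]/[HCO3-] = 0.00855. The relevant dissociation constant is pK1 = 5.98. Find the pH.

From K1 = [H⁺][HCO3-]/[CO2*]:  pH = pK1 − log₁₀([CO2*]/[HCO3-])
log₁₀(0.00855) = -2.068
pH = 5.98 − (-2.068) = 8.05

pH = 8.05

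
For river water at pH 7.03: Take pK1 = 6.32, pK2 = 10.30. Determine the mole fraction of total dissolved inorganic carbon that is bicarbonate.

α₁ = 0.836

α₁ = 1 / (1 + [H⁺]/K1 + K2/[H⁺]) = 1 / (1 + 10^-0.71 + 10^-3.27)
   = 1 / (1 + 0.19498 + 0.00053703) = 1/1.1955 = 0.8365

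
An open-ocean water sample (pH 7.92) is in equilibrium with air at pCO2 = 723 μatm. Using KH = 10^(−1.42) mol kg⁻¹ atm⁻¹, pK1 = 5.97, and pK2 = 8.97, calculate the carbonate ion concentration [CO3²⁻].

[CO2*] = KH · pCO2 = 10^(−1.42) × 723×10^-6 = 2.749×10^-5 mol/kg
α₀ = 1/(1 + K1/[H⁺] + K1K2/[H⁺]²) = 1/(1 + 10^+1.95 + 10^+0.90) = 0.01020
DIC = [CO2*]/α₀ = 2.749×10^-5 / 0.01020 = 2.696 mmol/kg
[CO3²⁻] = α₂·DIC; α₂ = 0.08100, so [CO3²⁻] = 0.08100 × 2.696 = 0.218 mmol/kg

[CO3²⁻] = 0.218 mmol/kg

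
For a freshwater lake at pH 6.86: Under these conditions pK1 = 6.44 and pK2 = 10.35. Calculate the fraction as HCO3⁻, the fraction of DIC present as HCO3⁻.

α₁ = 1 / (1 + [H⁺]/K1 + K2/[H⁺]) = 1 / (1 + 10^-0.42 + 10^-3.49)
   = 1 / (1 + 0.38019 + 0.00032359) = 1/1.3805 = 0.7244

α₁ = 0.724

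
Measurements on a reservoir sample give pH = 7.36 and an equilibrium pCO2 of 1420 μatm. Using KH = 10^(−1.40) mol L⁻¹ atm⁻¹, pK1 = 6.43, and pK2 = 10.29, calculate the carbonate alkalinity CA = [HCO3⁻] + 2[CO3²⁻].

[CO2*] = KH · pCO2 = 10^(−1.40) × 1420×10^-6 = 5.653×10^-5 mol/L
α₀ = 1/(1 + K1/[H⁺] + K1K2/[H⁺]²) = 1/(1 + 10^+0.93 + 10^-2.00) = 0.1050
DIC = [CO2*]/α₀ = 5.653×10^-5 / 0.1050 = 0.5383 mmol/L
CA = (α₁ + 2α₂)·DIC = (0.8939 + 2×0.001050) × 0.5383 = 0.482 mmol/L

CA = 0.482 mmol/L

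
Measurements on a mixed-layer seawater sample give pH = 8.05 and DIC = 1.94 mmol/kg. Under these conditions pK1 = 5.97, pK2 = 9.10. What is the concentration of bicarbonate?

α₁ = 1 / (1 + [H⁺]/K1 + K2/[H⁺]) = 1 / (1 + 10^-2.08 + 10^-1.05)
   = 1 / (1 + 0.0083176 + 0.089125) = 1/1.0974 = 0.9112
[HCO3⁻] = α₁ × DIC = 0.9112 × 1.94 = 1.77 mmol/kg

[HCO3⁻] = 1.77 mmol/kg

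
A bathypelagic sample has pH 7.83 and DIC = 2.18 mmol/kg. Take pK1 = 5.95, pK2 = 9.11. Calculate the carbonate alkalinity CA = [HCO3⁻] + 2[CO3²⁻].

CA = 2.26 mmol/kg

CA = [HCO3⁻] + 2[CO3²⁻] = (α₁ + 2α₂)·DIC
At pH 7.83: [H⁺]/K1 = 10^-1.88 = 0.013183, K2/[H⁺] = 10^-1.28 = 0.052481
α₁ = 1/(1 + 0.013183 + 0.052481) = 1/1.0657 = 0.9384; α₂ = α₁·K2/[H⁺] = 0.04925
α₁ + 2α₂ = 1.0369
CA = 1.0369 × 2.18 = 2.26 mmol/kg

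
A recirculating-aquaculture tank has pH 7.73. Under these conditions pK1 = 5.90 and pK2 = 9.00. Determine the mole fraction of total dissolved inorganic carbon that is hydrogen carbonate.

α₁ = 0.936

α₁ = 1 / (1 + [H⁺]/K1 + K2/[H⁺]) = 1 / (1 + 10^-1.83 + 10^-1.27)
   = 1 / (1 + 0.014791 + 0.053703) = 1/1.0685 = 0.9359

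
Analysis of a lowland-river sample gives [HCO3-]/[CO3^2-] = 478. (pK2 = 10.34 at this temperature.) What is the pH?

pH = 7.66

From K2 = [H⁺][CO3^2-]/[HCO3-]:  pH = pK2 − log₁₀([HCO3-]/[CO3^2-])
log₁₀(478) = +2.679
pH = 10.34 − (+2.679) = 7.66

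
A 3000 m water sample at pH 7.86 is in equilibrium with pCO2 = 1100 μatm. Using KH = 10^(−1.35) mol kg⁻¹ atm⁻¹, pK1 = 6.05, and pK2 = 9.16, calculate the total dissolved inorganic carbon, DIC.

[CO2*] = KH · pCO2 = 10^(−1.35) × 1100×10^-6 = 4.914×10^-5 mol/kg
α₀ = 1/(1 + K1/[H⁺] + K1K2/[H⁺]²) = 1/(1 + 10^+1.81 + 10^+0.51) = 0.01453
DIC = [CO2*]/α₀ = 4.914×10^-5 / 0.01453 = 3.38 mmol/kg

DIC = 3.38 mmol/kg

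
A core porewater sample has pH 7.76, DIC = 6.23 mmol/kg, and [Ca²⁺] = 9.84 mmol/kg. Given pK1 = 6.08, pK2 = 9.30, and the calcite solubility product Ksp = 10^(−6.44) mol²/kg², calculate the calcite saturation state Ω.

Ω = 4.64

α₂ = 1 / (1 + [H⁺]/K2 + [H⁺]²/(K1K2)) = 1 / (1 + 10^+1.54 + 10^-0.14)
   = 1 / (1 + 34.674 + 0.72444) = 1/36.398 = 0.02747
[CO3²⁻] = α₂ × DIC = 0.02747 × 6.23 = 0.1712 mmol/kg
Ksp = 10^(−6.44) = 3.631×10^-7
Ω = [Ca²⁺][CO3²⁻]/Ksp = (9.84×10^-3)(1.712×10^-4) / 3.631×10^-7 = 4.64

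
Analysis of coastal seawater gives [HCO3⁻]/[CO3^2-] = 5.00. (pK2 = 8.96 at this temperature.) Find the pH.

pH = 8.26

From K2 = [H⁺][CO3^2-]/[HCO3⁻]:  pH = pK2 − log₁₀([HCO3⁻]/[CO3^2-])
log₁₀(5.00) = +0.699
pH = 8.96 − (+0.699) = 8.26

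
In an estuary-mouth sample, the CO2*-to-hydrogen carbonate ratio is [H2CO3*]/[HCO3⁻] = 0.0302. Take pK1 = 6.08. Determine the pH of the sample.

From K1 = [H⁺][HCO3⁻]/[H2CO3*]:  pH = pK1 − log₁₀([H2CO3*]/[HCO3⁻])
log₁₀(0.0302) = -1.520
pH = 6.08 − (-1.520) = 7.60

pH = 7.60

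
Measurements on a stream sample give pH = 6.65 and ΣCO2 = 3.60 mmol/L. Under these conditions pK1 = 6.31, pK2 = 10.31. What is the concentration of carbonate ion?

α₂ = 1 / (1 + [H⁺]/K2 + [H⁺]²/(K1K2)) = 1 / (1 + 10^+3.66 + 10^+3.32)
   = 1 / (1 + 4570.9 + 2089.3) = 1/6661.2 = 0.0001501
[CO3²⁻] = α₂ × DIC = 0.0001501 × 3.60 = 0.000540 mmol/L = 0.540 μmol/L

[CO3²⁻] = 0.540 μmol/L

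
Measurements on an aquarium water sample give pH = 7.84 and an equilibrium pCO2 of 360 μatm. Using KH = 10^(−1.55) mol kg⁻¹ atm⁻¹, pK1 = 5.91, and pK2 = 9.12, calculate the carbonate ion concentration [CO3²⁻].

[CO2*] = KH · pCO2 = 10^(−1.55) × 360×10^-6 = 1.015×10^-5 mol/kg
α₀ = 1/(1 + K1/[H⁺] + K1K2/[H⁺]²) = 1/(1 + 10^+1.93 + 10^+0.65) = 0.01104
DIC = [CO2*]/α₀ = 1.015×10^-5 / 0.01104 = 0.9190 mmol/kg
[CO3²⁻] = α₂·DIC; α₂ = 0.04931, so [CO3²⁻] = 0.04931 × 0.9190 = 0.0453 mmol/kg

[CO3²⁻] = 0.0453 mmol/kg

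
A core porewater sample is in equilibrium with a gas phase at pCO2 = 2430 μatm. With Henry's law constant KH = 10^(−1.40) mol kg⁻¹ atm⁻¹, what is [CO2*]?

KH = 10^(−1.40) = 3.981×10^-2 mol kg⁻¹ atm⁻¹
[CO2*] = KH · pCO2 = 3.981×10^-2 × 2430×10^-6 atm = 9.67×10^-5 mol/kg

[CO2*] = 96.7 μmol/kg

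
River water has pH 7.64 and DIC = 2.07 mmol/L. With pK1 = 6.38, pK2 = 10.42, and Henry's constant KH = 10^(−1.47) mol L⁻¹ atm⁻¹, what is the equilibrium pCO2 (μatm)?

α₀ = 1 / (1 + K1/[H⁺] + K1K2/[H⁺]²) = 1 / (1 + 10^+1.26 + 10^-1.52)
   = 1 / (1 + 18.197 + 0.030200) = 1/19.227 = 0.05201
[CO2*] = α₀ × DIC = 0.05201 × 2.07 = 0.1077 mmol/L
pCO2 = [CO2*]/KH = 1.077×10^-4 / 3.388×10^-2 = 3180 μatm

pCO2 = 3180 μatm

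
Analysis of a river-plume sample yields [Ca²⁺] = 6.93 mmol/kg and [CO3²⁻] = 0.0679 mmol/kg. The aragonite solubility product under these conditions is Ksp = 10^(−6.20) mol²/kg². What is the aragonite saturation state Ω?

Ksp = 10^(−6.20) = 6.310×10^-7
Ω = [Ca²⁺][CO3²⁻]/Ksp = (6.93×10^-3)(0.0679×10^-3) / 6.310×10^-7 = 0.746

Ω = 0.746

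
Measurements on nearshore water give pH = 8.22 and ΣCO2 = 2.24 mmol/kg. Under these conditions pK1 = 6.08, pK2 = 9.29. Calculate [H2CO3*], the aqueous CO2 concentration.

[CO2*] = 14.9 μmol/kg

α₀ = 1 / (1 + K1/[H⁺] + K1K2/[H⁺]²) = 1 / (1 + 10^+2.14 + 10^+1.07)
   = 1 / (1 + 138.04 + 11.749) = 1/150.79 = 0.006632
[CO2*] = α₀ × DIC = 0.006632 × 2.24 = 0.0149 mmol/kg = 14.9 μmol/kg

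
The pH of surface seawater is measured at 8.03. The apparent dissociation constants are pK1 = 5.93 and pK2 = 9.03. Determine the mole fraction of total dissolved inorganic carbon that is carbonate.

α₂ = 0.0903

α₂ = 1 / (1 + [H⁺]/K2 + [H⁺]²/(K1K2)) = 1 / (1 + 10^+1.00 + 10^-1.10)
   = 1 / (1 + 10.000 + 0.079433) = 1/11.079 = 0.09026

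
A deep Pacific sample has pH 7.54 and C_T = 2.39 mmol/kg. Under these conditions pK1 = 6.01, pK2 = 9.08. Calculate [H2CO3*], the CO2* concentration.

α₀ = 1 / (1 + K1/[H⁺] + K1K2/[H⁺]²) = 1 / (1 + 10^+1.53 + 10^-0.01)
   = 1 / (1 + 33.884 + 0.97724) = 1/35.862 = 0.02788
[CO2*] = α₀ × DIC = 0.02788 × 2.39 = 0.0666 mmol/kg

[CO2*] = 0.0666 mmol/kg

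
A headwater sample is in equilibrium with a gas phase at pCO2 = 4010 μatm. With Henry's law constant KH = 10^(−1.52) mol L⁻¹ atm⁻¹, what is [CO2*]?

KH = 10^(−1.52) = 3.020×10^-2 mol L⁻¹ atm⁻¹
[CO2*] = KH · pCO2 = 3.020×10^-2 × 4010×10^-6 atm = 1.21×10^-4 mol/L

[CO2*] = 121 μmol/L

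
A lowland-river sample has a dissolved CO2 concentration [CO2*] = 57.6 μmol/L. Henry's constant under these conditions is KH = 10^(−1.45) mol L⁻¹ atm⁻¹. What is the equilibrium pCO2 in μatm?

pCO2 = 1620 μatm

KH = 10^(−1.45) = 3.548×10^-2 mol L⁻¹ atm⁻¹
pCO2 = [CO2*]/KH = 57.6×10^-6 / 3.548×10^-2 = 1.62×10^-3 atm = 1620 μatm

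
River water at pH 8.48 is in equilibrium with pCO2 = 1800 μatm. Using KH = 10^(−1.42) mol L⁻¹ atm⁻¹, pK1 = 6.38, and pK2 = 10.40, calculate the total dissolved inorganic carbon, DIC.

DIC = 8.79 mmol/L

[CO2*] = KH · pCO2 = 10^(−1.42) × 1800×10^-6 = 6.843×10^-5 mol/L
α₀ = 1/(1 + K1/[H⁺] + K1K2/[H⁺]²) = 1/(1 + 10^+2.10 + 10^+0.18) = 0.007788
DIC = [CO2*]/α₀ = 6.843×10^-5 / 0.007788 = 8.79 mmol/L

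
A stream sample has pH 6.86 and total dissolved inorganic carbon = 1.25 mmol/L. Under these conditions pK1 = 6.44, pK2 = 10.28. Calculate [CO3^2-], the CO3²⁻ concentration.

α₂ = 1 / (1 + [H⁺]/K2 + [H⁺]²/(K1K2)) = 1 / (1 + 10^+3.42 + 10^+3.00)
   = 1 / (1 + 2630.3 + 1000.0) = 1/3631.3 = 0.0002754
[CO3²⁻] = α₂ × DIC = 0.0002754 × 1.25 = 0.000344 mmol/L = 0.344 μmol/L

[CO3²⁻] = 0.344 μmol/L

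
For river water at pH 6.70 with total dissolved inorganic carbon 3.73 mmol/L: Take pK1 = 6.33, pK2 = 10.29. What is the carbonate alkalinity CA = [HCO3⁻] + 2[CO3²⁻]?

CA = 2.62 mmol/L

CA = [HCO3⁻] + 2[CO3²⁻] = (α₁ + 2α₂)·DIC
At pH 6.70: [H⁺]/K1 = 10^-0.37 = 0.42658, K2/[H⁺] = 10^-3.59 = 0.00025704
α₁ = 1/(1 + 0.42658 + 0.00025704) = 1/1.4268 = 0.7009; α₂ = α₁·K2/[H⁺] = 0.0001801
α₁ + 2α₂ = 0.7012
CA = 0.7012 × 3.73 = 2.62 mmol/L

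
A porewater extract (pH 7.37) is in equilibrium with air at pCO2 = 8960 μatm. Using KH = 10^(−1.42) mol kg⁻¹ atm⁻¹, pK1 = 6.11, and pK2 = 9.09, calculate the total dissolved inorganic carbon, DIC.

DIC = 6.66 mmol/kg

[CO2*] = KH · pCO2 = 10^(−1.42) × 8960×10^-6 = 3.406×10^-4 mol/kg
α₀ = 1/(1 + K1/[H⁺] + K1K2/[H⁺]²) = 1/(1 + 10^+1.26 + 10^-0.46) = 0.05117
DIC = [CO2*]/α₀ = 3.406×10^-4 / 0.05117 = 6.66 mmol/kg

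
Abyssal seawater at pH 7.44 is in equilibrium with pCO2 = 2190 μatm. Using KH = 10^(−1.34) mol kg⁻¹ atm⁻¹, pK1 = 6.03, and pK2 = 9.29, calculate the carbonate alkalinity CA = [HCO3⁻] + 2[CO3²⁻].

[CO2*] = KH · pCO2 = 10^(−1.34) × 2190×10^-6 = 1.001×10^-4 mol/kg
α₀ = 1/(1 + K1/[H⁺] + K1K2/[H⁺]²) = 1/(1 + 10^+1.41 + 10^-0.44) = 0.03695
DIC = [CO2*]/α₀ = 1.001×10^-4 / 0.03695 = 2.709 mmol/kg
CA = (α₁ + 2α₂)·DIC = (0.9496 + 2×0.01341) × 2.709 = 2.65 mmol/kg

CA = 2.65 mmol/kg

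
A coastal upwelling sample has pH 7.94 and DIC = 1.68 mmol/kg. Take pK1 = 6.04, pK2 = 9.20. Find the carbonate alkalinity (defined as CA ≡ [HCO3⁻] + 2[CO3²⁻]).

CA = 1.75 mmol/kg

CA = [HCO3⁻] + 2[CO3²⁻] = (α₁ + 2α₂)·DIC
At pH 7.94: [H⁺]/K1 = 10^-1.90 = 0.012589, K2/[H⁺] = 10^-1.26 = 0.054954
α₁ = 1/(1 + 0.012589 + 0.054954) = 1/1.0675 = 0.9367; α₂ = α₁·K2/[H⁺] = 0.05148
α₁ + 2α₂ = 1.0397
CA = 1.0397 × 1.68 = 1.75 mmol/kg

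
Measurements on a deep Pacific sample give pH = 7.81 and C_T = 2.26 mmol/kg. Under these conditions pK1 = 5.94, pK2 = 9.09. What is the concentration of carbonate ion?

[CO3²⁻] = 0.111 mmol/kg

α₂ = 1 / (1 + [H⁺]/K2 + [H⁺]²/(K1K2)) = 1 / (1 + 10^+1.28 + 10^-0.59)
   = 1 / (1 + 19.055 + 0.25704) = 1/20.312 = 0.04923
[CO3²⁻] = α₂ × DIC = 0.04923 × 2.26 = 0.111 mmol/kg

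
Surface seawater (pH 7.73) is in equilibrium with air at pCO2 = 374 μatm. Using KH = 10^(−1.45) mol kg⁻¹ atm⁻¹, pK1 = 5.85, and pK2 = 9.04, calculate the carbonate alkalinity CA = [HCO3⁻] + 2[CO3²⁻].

[CO2*] = KH · pCO2 = 10^(−1.45) × 374×10^-6 = 1.327×10^-5 mol/kg
α₀ = 1/(1 + K1/[H⁺] + K1K2/[H⁺]²) = 1/(1 + 10^+1.88 + 10^+0.57) = 0.01241
DIC = [CO2*]/α₀ = 1.327×10^-5 / 0.01241 = 1.069 mmol/kg
CA = (α₁ + 2α₂)·DIC = (0.9415 + 2×0.04611) × 1.069 = 1.11 mmol/kg

CA = 1.11 mmol/kg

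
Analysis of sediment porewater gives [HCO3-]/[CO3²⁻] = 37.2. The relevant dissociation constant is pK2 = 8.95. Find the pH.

pH = 7.38

From K2 = [H⁺][CO3²⁻]/[HCO3-]:  pH = pK2 − log₁₀([HCO3-]/[CO3²⁻])
log₁₀(37.2) = +1.571
pH = 8.95 − (+1.571) = 7.38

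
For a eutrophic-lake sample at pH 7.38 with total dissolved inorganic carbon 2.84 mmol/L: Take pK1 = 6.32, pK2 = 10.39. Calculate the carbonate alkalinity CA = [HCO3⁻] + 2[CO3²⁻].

CA = 2.62 mmol/L

CA = [HCO3⁻] + 2[CO3²⁻] = (α₁ + 2α₂)·DIC
At pH 7.38: [H⁺]/K1 = 10^-1.06 = 0.087096, K2/[H⁺] = 10^-3.01 = 0.00097724
α₁ = 1/(1 + 0.087096 + 0.00097724) = 1/1.0881 = 0.9191; α₂ = α₁·K2/[H⁺] = 0.0008981
α₁ + 2α₂ = 0.9209
CA = 0.9209 × 2.84 = 2.62 mmol/L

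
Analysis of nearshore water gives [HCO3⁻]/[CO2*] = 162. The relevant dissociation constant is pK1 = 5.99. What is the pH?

From K1 = [H⁺][HCO3⁻]/[CO2*]:  pH = pK1 + log₁₀([HCO3⁻]/[CO2*])
log₁₀(162) = +2.210
pH = 5.99 + (+2.210) = 8.20

pH = 8.20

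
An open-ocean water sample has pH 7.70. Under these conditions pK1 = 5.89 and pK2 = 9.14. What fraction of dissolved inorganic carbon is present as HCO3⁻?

α₁ = 1 / (1 + [H⁺]/K1 + K2/[H⁺]) = 1 / (1 + 10^-1.81 + 10^-1.44)
   = 1 / (1 + 0.015488 + 0.036308) = 1/1.0518 = 0.9508

α₁ = 0.951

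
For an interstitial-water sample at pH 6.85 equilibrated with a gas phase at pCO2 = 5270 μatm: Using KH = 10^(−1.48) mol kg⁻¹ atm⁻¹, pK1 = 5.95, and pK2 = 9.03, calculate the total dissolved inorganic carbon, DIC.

DIC = 1.57 mmol/kg

[CO2*] = KH · pCO2 = 10^(−1.48) × 5270×10^-6 = 1.745×10^-4 mol/kg
α₀ = 1/(1 + K1/[H⁺] + K1K2/[H⁺]²) = 1/(1 + 10^+0.90 + 10^-1.28) = 0.1112
DIC = [CO2*]/α₀ = 1.745×10^-4 / 0.1112 = 1.57 mmol/kg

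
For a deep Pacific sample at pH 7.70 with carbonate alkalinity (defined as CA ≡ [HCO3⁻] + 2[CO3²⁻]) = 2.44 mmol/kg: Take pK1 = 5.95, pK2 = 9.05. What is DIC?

CA = [HCO3⁻] + 2[CO3²⁻] = (α₁ + 2α₂)·DIC
At pH 7.70: [H⁺]/K1 = 10^-1.75 = 0.017783, K2/[H⁺] = 10^-1.35 = 0.044668
α₁ = 1/(1 + 0.017783 + 0.044668) = 1/1.0625 = 0.9412; α₂ = α₁·K2/[H⁺] = 0.04204
α₁ + 2α₂ = 1.0253
DIC = CA / (α₁ + 2α₂) = 2.44 / 1.0253 = 2.38 mmol/kg

DIC = 2.38 mmol/kg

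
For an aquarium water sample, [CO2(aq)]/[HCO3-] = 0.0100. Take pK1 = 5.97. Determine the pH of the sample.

From K1 = [H⁺][HCO3-]/[CO2(aq)]:  pH = pK1 − log₁₀([CO2(aq)]/[HCO3-])
log₁₀(0.0100) = -2.000
pH = 5.97 − (-2.000) = 7.97

pH = 7.97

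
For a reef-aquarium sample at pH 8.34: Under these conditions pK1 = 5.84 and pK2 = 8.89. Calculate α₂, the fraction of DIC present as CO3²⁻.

α₂ = 0.219

α₂ = 1 / (1 + [H⁺]/K2 + [H⁺]²/(K1K2)) = 1 / (1 + 10^+0.55 + 10^-1.95)
   = 1 / (1 + 3.5481 + 0.011220) = 1/4.5594 = 0.2193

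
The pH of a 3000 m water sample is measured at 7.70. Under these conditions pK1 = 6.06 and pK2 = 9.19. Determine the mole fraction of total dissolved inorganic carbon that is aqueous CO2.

α₀ = 1 / (1 + K1/[H⁺] + K1K2/[H⁺]²) = 1 / (1 + 10^+1.64 + 10^+0.15)
   = 1 / (1 + 43.652 + 1.4125) = 1/46.064 = 0.02171

α₀ = 0.0217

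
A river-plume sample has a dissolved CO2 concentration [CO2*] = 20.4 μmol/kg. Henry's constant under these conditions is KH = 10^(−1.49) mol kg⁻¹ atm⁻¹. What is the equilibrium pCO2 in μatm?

pCO2 = 630 μatm

KH = 10^(−1.49) = 3.236×10^-2 mol kg⁻¹ atm⁻¹
pCO2 = [CO2*]/KH = 20.4×10^-6 / 3.236×10^-2 = 6.30×10^-4 atm = 630 μatm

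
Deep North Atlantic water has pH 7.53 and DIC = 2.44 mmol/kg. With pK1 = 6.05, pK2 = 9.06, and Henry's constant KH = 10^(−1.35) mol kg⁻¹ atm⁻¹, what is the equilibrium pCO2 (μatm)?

pCO2 = 1700 μatm

α₀ = 1 / (1 + K1/[H⁺] + K1K2/[H⁺]²) = 1 / (1 + 10^+1.48 + 10^-0.05)
   = 1 / (1 + 30.200 + 0.89125) = 1/32.091 = 0.03116
[CO2*] = α₀ × DIC = 0.03116 × 2.44 = 0.07603 mmol/kg
pCO2 = [CO2*]/KH = 7.603×10^-5 / 4.467×10^-2 = 1700 μatm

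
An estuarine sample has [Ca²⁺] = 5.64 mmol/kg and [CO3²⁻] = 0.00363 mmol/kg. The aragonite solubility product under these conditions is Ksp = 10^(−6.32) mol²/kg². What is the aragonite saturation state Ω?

Ω = 0.0428

Ksp = 10^(−6.32) = 4.786×10^-7
Ω = [Ca²⁺][CO3²⁻]/Ksp = (5.64×10^-3)(0.00363×10^-3) / 4.786×10^-7 = 0.0428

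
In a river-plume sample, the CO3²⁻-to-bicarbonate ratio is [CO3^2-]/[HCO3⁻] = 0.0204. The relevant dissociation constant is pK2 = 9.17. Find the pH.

pH = 7.48

From K2 = [H⁺][CO3^2-]/[HCO3⁻]:  pH = pK2 + log₁₀([CO3^2-]/[HCO3⁻])
log₁₀(0.0204) = -1.690
pH = 9.17 + (-1.690) = 7.48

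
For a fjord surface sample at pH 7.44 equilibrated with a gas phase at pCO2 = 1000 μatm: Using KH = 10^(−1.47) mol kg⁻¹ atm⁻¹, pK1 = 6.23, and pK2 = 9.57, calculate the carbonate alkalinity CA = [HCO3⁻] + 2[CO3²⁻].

[CO2*] = KH · pCO2 = 10^(−1.47) × 1000×10^-6 = 3.388×10^-5 mol/kg
α₀ = 1/(1 + K1/[H⁺] + K1K2/[H⁺]²) = 1/(1 + 10^+1.21 + 10^-0.92) = 0.05768
DIC = [CO2*]/α₀ = 3.388×10^-5 / 0.05768 = 0.5875 mmol/kg
CA = (α₁ + 2α₂)·DIC = (0.9354 + 2×0.006934) × 0.5875 = 0.558 mmol/kg

CA = 0.558 mmol/kg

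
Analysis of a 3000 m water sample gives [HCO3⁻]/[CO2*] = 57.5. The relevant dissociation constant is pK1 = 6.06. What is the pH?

pH = 7.82

From K1 = [H⁺][HCO3⁻]/[CO2*]:  pH = pK1 + log₁₀([HCO3⁻]/[CO2*])
log₁₀(57.5) = +1.760
pH = 6.06 + (+1.760) = 7.82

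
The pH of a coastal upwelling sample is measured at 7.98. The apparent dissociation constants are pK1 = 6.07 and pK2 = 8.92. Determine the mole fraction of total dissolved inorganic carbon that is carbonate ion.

α₂ = 0.102

α₂ = 1 / (1 + [H⁺]/K2 + [H⁺]²/(K1K2)) = 1 / (1 + 10^+0.94 + 10^-0.97)
   = 1 / (1 + 8.7096 + 0.10715) = 1/9.8168 = 0.1019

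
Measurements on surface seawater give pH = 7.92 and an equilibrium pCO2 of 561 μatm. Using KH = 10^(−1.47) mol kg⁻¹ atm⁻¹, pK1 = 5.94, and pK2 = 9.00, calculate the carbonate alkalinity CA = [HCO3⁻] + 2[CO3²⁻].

CA = 2.12 mmol/kg

[CO2*] = KH · pCO2 = 10^(−1.47) × 561×10^-6 = 1.901×10^-5 mol/kg
α₀ = 1/(1 + K1/[H⁺] + K1K2/[H⁺]²) = 1/(1 + 10^+1.98 + 10^+0.90) = 0.009575
DIC = [CO2*]/α₀ = 1.901×10^-5 / 0.009575 = 1.985 mmol/kg
CA = (α₁ + 2α₂)·DIC = (0.9144 + 2×0.07605) × 1.985 = 2.12 mmol/kg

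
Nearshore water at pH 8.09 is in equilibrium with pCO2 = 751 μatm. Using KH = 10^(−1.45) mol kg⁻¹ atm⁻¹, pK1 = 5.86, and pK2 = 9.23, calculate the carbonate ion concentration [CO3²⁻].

[CO3²⁻] = 0.328 mmol/kg

[CO2*] = KH · pCO2 = 10^(−1.45) × 751×10^-6 = 2.665×10^-5 mol/kg
α₀ = 1/(1 + K1/[H⁺] + K1K2/[H⁺]²) = 1/(1 + 10^+2.23 + 10^+1.09) = 0.005461
DIC = [CO2*]/α₀ = 2.665×10^-5 / 0.005461 = 4.880 mmol/kg
[CO3²⁻] = α₂·DIC; α₂ = 0.06718, so [CO3²⁻] = 0.06718 × 4.880 = 0.328 mmol/kg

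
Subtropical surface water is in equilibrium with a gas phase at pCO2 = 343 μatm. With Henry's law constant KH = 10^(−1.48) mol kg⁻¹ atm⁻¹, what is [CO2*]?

KH = 10^(−1.48) = 3.311×10^-2 mol kg⁻¹ atm⁻¹
[CO2*] = KH · pCO2 = 3.311×10^-2 × 343×10^-6 atm = 1.14×10^-5 mol/kg

[CO2*] = 11.4 μmol/kg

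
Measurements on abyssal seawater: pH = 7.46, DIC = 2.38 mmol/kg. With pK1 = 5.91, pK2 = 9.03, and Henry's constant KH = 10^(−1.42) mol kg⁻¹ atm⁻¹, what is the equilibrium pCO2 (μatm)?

α₀ = 1 / (1 + K1/[H⁺] + K1K2/[H⁺]²) = 1 / (1 + 10^+1.55 + 10^-0.02)
   = 1 / (1 + 35.481 + 0.95499) = 1/37.436 = 0.02671
[CO2*] = α₀ × DIC = 0.02671 × 2.38 = 0.06357 mmol/kg
pCO2 = [CO2*]/KH = 6.357×10^-5 / 3.802×10^-2 = 1670 μatm

pCO2 = 1670 μatm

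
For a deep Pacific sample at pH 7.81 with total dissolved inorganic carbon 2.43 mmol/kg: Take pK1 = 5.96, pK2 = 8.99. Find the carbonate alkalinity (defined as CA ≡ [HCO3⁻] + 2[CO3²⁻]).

CA = 2.55 mmol/kg

CA = [HCO3⁻] + 2[CO3²⁻] = (α₁ + 2α₂)·DIC
At pH 7.81: [H⁺]/K1 = 10^-1.85 = 0.014125, K2/[H⁺] = 10^-1.18 = 0.066069
α₁ = 1/(1 + 0.014125 + 0.066069) = 1/1.0802 = 0.9258; α₂ = α₁·K2/[H⁺] = 0.06116
α₁ + 2α₂ = 1.0481
CA = 1.0481 × 2.43 = 2.55 mmol/kg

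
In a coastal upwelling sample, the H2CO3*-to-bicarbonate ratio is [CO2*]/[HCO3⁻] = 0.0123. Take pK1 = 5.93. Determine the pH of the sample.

pH = 7.84

From K1 = [H⁺][HCO3⁻]/[CO2*]:  pH = pK1 − log₁₀([CO2*]/[HCO3⁻])
log₁₀(0.0123) = -1.910
pH = 5.93 − (-1.910) = 7.84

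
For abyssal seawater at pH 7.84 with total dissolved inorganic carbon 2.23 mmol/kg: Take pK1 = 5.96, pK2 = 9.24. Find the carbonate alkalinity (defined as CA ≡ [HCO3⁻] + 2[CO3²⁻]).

CA = [HCO3⁻] + 2[CO3²⁻] = (α₁ + 2α₂)·DIC
At pH 7.84: [H⁺]/K1 = 10^-1.88 = 0.013183, K2/[H⁺] = 10^-1.40 = 0.039811
α₁ = 1/(1 + 0.013183 + 0.039811) = 1/1.0530 = 0.9497; α₂ = α₁·K2/[H⁺] = 0.03781
α₁ + 2α₂ = 1.0253
CA = 1.0253 × 2.23 = 2.29 mmol/kg

CA = 2.29 mmol/kg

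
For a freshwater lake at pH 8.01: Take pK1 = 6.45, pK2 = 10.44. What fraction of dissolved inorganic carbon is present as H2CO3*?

α₀ = 1 / (1 + K1/[H⁺] + K1K2/[H⁺]²) = 1 / (1 + 10^+1.56 + 10^-0.87)
   = 1 / (1 + 36.308 + 0.13490) = 1/37.443 = 0.02671

α₀ = 0.0267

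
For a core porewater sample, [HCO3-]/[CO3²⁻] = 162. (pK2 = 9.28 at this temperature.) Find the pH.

pH = 7.07

From K2 = [H⁺][CO3²⁻]/[HCO3-]:  pH = pK2 − log₁₀([HCO3-]/[CO3²⁻])
log₁₀(162) = +2.210
pH = 9.28 − (+2.210) = 7.07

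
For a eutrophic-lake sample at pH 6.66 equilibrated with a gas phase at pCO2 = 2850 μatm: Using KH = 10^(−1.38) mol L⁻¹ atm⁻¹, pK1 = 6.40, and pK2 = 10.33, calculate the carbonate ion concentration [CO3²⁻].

[CO3²⁻] = 0.0462 μmol/L

[CO2*] = KH · pCO2 = 10^(−1.38) × 2850×10^-6 = 1.188×10^-4 mol/L
α₀ = 1/(1 + K1/[H⁺] + K1K2/[H⁺]²) = 1/(1 + 10^+0.26 + 10^-3.41) = 0.3546
DIC = [CO2*]/α₀ = 1.188×10^-4 / 0.3546 = 0.3350 mmol/L
[CO3²⁻] = α₂·DIC; α₂ = 0.0001380, so [CO3²⁻] = 0.0001380 × 0.3350 = 4.62×10^-5 mmol/L = 0.0462 μmol/L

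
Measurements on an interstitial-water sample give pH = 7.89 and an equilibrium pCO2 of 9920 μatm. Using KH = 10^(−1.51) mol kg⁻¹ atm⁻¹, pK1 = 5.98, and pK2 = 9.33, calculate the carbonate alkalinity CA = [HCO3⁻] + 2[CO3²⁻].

[CO2*] = KH · pCO2 = 10^(−1.51) × 9920×10^-6 = 3.066×10^-4 mol/kg
α₀ = 1/(1 + K1/[H⁺] + K1K2/[H⁺]²) = 1/(1 + 10^+1.91 + 10^+0.47) = 0.01173
DIC = [CO2*]/α₀ = 3.066×10^-4 / 0.01173 = 26.13 mmol/kg
CA = (α₁ + 2α₂)·DIC = (0.9536 + 2×0.03462) × 26.13 = 26.7 mmol/kg

CA = 26.7 mmol/kg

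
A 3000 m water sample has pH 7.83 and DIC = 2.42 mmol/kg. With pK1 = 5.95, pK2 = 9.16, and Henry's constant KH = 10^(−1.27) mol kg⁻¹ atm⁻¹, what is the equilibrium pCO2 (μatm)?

α₀ = 1 / (1 + K1/[H⁺] + K1K2/[H⁺]²) = 1 / (1 + 10^+1.88 + 10^+0.55)
   = 1 / (1 + 75.858 + 3.5481) = 1/80.406 = 0.01244
[CO2*] = α₀ × DIC = 0.01244 × 2.42 = 0.03010 mmol/kg
pCO2 = [CO2*]/KH = 3.010×10^-5 / 5.370×10^-2 = 560 μatm

pCO2 = 560 μatm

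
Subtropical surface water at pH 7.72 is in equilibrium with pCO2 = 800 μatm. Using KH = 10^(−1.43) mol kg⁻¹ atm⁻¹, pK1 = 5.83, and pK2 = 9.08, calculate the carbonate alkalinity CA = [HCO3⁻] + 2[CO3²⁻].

[CO2*] = KH · pCO2 = 10^(−1.43) × 800×10^-6 = 2.972×10^-5 mol/kg
α₀ = 1/(1 + K1/[H⁺] + K1K2/[H⁺]²) = 1/(1 + 10^+1.89 + 10^+0.53) = 0.01219
DIC = [CO2*]/α₀ = 2.972×10^-5 / 0.01219 = 2.438 mmol/kg
CA = (α₁ + 2α₂)·DIC = (0.9465 + 2×0.04132) × 2.438 = 2.51 mmol/kg

CA = 2.51 mmol/kg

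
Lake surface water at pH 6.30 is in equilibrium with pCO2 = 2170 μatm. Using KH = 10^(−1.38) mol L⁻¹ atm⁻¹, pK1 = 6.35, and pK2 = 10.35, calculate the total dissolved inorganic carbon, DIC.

[CO2*] = KH · pCO2 = 10^(−1.38) × 2170×10^-6 = 9.046×10^-5 mol/L
α₀ = 1/(1 + K1/[H⁺] + K1K2/[H⁺]²) = 1/(1 + 10^-0.05 + 10^-4.10) = 0.5287
DIC = [CO2*]/α₀ = 9.046×10^-5 / 0.5287 = 0.171 mmol/L

DIC = 0.171 mmol/L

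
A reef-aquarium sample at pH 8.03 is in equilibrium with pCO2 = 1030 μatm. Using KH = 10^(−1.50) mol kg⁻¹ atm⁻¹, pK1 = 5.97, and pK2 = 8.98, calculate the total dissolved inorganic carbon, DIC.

[CO2*] = KH · pCO2 = 10^(−1.50) × 1030×10^-6 = 3.257×10^-5 mol/kg
α₀ = 1/(1 + K1/[H⁺] + K1K2/[H⁺]²) = 1/(1 + 10^+2.06 + 10^+1.11) = 0.007770
DIC = [CO2*]/α₀ = 3.257×10^-5 / 0.007770 = 4.19 mmol/kg

DIC = 4.19 mmol/kg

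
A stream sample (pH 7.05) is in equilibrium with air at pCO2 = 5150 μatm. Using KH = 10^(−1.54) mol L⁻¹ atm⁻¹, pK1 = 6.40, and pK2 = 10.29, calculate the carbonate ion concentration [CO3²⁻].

[CO3²⁻] = 0.382 μmol/L

[CO2*] = KH · pCO2 = 10^(−1.54) × 5150×10^-6 = 1.485×10^-4 mol/L
α₀ = 1/(1 + K1/[H⁺] + K1K2/[H⁺]²) = 1/(1 + 10^+0.65 + 10^-2.59) = 0.1828
DIC = [CO2*]/α₀ = 1.485×10^-4 / 0.1828 = 0.8124 mmol/L
[CO3²⁻] = α₂·DIC; α₂ = 0.0004700, so [CO3²⁻] = 0.0004700 × 0.8124 = 0.000382 mmol/L = 0.382 μmol/L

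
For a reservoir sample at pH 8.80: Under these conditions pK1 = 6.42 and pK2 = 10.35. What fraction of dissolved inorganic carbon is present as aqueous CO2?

α₀ = 1 / (1 + K1/[H⁺] + K1K2/[H⁺]²) = 1 / (1 + 10^+2.38 + 10^+0.83)
   = 1 / (1 + 239.88 + 6.7608) = 1/247.64 = 0.004038

α₀ = 0.00404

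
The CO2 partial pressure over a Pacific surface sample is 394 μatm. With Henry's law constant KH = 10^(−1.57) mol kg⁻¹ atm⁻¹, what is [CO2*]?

KH = 10^(−1.57) = 2.692×10^-2 mol kg⁻¹ atm⁻¹
[CO2*] = KH · pCO2 = 2.692×10^-2 × 394×10^-6 atm = 1.06×10^-5 mol/kg

[CO2*] = 10.6 μmol/kg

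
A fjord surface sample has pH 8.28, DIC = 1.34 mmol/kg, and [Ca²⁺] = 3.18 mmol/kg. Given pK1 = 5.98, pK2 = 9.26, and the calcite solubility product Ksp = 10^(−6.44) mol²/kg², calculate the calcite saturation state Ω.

Ω = 1.11

α₂ = 1 / (1 + [H⁺]/K2 + [H⁺]²/(K1K2)) = 1 / (1 + 10^+0.98 + 10^-1.32)
   = 1 / (1 + 9.5499 + 0.047863) = 1/10.598 = 0.09436
[CO3²⁻] = α₂ × DIC = 0.09436 × 1.34 = 0.1264 mmol/kg
Ksp = 10^(−6.44) = 3.631×10^-7
Ω = [Ca²⁺][CO3²⁻]/Ksp = (3.18×10^-3)(1.264×10^-4) / 3.631×10^-7 = 1.11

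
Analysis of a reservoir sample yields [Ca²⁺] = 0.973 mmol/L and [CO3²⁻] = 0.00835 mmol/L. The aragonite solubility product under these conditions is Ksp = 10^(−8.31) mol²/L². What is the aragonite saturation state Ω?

Ksp = 10^(−8.31) = 4.898×10^-9
Ω = [Ca²⁺][CO3²⁻]/Ksp = (0.973×10^-3)(0.00835×10^-3) / 4.898×10^-9 = 1.66

Ω = 1.66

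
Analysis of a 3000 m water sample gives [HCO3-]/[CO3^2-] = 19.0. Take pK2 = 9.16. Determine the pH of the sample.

From K2 = [H⁺][CO3^2-]/[HCO3-]:  pH = pK2 − log₁₀([HCO3-]/[CO3^2-])
log₁₀(19.0) = +1.279
pH = 9.16 − (+1.279) = 7.88

pH = 7.88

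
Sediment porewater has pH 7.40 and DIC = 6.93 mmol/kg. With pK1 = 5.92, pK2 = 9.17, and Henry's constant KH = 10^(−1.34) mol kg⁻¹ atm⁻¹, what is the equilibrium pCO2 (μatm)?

pCO2 = 4780 μatm

α₀ = 1 / (1 + K1/[H⁺] + K1K2/[H⁺]²) = 1 / (1 + 10^+1.48 + 10^-0.29)
   = 1 / (1 + 30.200 + 0.51286) = 1/31.712 = 0.03153
[CO2*] = α₀ × DIC = 0.03153 × 6.93 = 0.2185 mmol/kg
pCO2 = [CO2*]/KH = 2.185×10^-4 / 4.571×10^-2 = 4780 μatm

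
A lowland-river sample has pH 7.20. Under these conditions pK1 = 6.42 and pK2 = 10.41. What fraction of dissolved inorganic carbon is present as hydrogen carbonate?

α₁ = 1 / (1 + [H⁺]/K1 + K2/[H⁺]) = 1 / (1 + 10^-0.78 + 10^-3.21)
   = 1 / (1 + 0.16596 + 0.00061660) = 1/1.1666 = 0.8572

α₁ = 0.857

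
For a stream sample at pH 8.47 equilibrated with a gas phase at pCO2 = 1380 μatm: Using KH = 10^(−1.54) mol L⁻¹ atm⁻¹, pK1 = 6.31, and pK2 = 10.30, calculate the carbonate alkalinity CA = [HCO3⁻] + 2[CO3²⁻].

[CO2*] = KH · pCO2 = 10^(−1.54) × 1380×10^-6 = 3.980×10^-5 mol/L
α₀ = 1/(1 + K1/[H⁺] + K1K2/[H⁺]²) = 1/(1 + 10^+2.16 + 10^+0.33) = 0.006771
DIC = [CO2*]/α₀ = 3.980×10^-5 / 0.006771 = 5.878 mmol/L
CA = (α₁ + 2α₂)·DIC = (0.9788 + 2×0.01448) × 5.878 = 5.92 mmol/L

CA = 5.92 mmol/L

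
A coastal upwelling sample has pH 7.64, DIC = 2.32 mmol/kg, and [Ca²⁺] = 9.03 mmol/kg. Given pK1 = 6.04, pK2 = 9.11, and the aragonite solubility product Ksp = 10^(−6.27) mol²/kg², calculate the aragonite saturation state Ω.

Ω = 1.25

α₂ = 1 / (1 + [H⁺]/K2 + [H⁺]²/(K1K2)) = 1 / (1 + 10^+1.47 + 10^-0.13)
   = 1 / (1 + 29.512 + 0.74131) = 1/31.253 = 0.03200
[CO3²⁻] = α₂ × DIC = 0.03200 × 2.32 = 0.07423 mmol/kg
Ksp = 10^(−6.27) = 5.370×10^-7
Ω = [Ca²⁺][CO3²⁻]/Ksp = (9.03×10^-3)(7.423×10^-5) / 5.370×10^-7 = 1.25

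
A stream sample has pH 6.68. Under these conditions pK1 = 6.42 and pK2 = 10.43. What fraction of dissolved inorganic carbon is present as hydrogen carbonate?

α₁ = 0.645

α₁ = 1 / (1 + [H⁺]/K1 + K2/[H⁺]) = 1 / (1 + 10^-0.26 + 10^-3.75)
   = 1 / (1 + 0.54954 + 0.00017783) = 1/1.5497 = 0.6453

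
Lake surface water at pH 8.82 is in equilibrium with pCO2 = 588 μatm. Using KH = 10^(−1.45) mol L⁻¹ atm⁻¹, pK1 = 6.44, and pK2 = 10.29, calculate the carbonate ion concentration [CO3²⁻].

[CO3²⁻] = 0.170 mmol/L

[CO2*] = KH · pCO2 = 10^(−1.45) × 588×10^-6 = 2.086×10^-5 mol/L
α₀ = 1/(1 + K1/[H⁺] + K1K2/[H⁺]²) = 1/(1 + 10^+2.38 + 10^+0.91) = 0.004016
DIC = [CO2*]/α₀ = 2.086×10^-5 / 0.004016 = 5.195 mmol/L
[CO3²⁻] = α₂·DIC; α₂ = 0.03264, so [CO3²⁻] = 0.03264 × 5.195 = 0.170 mmol/L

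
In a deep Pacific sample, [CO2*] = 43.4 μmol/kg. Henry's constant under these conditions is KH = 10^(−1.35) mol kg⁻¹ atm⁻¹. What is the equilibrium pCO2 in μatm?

pCO2 = 972 μatm

KH = 10^(−1.35) = 4.467×10^-2 mol kg⁻¹ atm⁻¹
pCO2 = [CO2*]/KH = 43.4×10^-6 / 4.467×10^-2 = 9.72×10^-4 atm = 972 μatm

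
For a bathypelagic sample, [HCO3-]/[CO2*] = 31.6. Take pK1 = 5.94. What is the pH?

pH = 7.44

From K1 = [H⁺][HCO3-]/[CO2*]:  pH = pK1 + log₁₀([HCO3-]/[CO2*])
log₁₀(31.6) = +1.500
pH = 5.94 + (+1.500) = 7.44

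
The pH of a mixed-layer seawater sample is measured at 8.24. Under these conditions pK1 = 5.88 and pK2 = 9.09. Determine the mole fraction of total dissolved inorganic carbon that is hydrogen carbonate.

α₁ = 0.873

α₁ = 1 / (1 + [H⁺]/K1 + K2/[H⁺]) = 1 / (1 + 10^-2.36 + 10^-0.85)
   = 1 / (1 + 0.0043652 + 0.14125) = 1/1.1456 = 0.8729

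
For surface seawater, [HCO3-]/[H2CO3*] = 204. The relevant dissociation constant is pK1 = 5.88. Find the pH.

pH = 8.19

From K1 = [H⁺][HCO3-]/[H2CO3*]:  pH = pK1 + log₁₀([HCO3-]/[H2CO3*])
log₁₀(204) = +2.310
pH = 5.88 + (+2.310) = 8.19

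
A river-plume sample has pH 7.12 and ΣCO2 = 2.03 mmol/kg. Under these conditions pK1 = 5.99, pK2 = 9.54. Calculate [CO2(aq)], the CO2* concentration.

α₀ = 1 / (1 + K1/[H⁺] + K1K2/[H⁺]²) = 1 / (1 + 10^+1.13 + 10^-1.29)
   = 1 / (1 + 13.490 + 0.051286) = 1/14.541 = 0.06877
[CO2*] = α₀ × DIC = 0.06877 × 2.03 = 0.140 mmol/kg

[CO2*] = 0.140 mmol/kg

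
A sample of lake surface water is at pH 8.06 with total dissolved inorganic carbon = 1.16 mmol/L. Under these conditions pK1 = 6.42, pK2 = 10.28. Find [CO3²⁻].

α₂ = 1 / (1 + [H⁺]/K2 + [H⁺]²/(K1K2)) = 1 / (1 + 10^+2.22 + 10^+0.58)
   = 1 / (1 + 165.96 + 3.8019) = 1/170.76 = 0.005856
[CO3²⁻] = α₂ × DIC = 0.005856 × 1.16 = 0.00679 mmol/L = 6.79 μmol/L

[CO3²⁻] = 6.79 μmol/L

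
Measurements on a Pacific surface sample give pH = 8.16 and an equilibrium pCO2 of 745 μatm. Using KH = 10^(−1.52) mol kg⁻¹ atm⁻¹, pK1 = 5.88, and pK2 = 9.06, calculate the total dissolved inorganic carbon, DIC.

[CO2*] = KH · pCO2 = 10^(−1.52) × 745×10^-6 = 2.250×10^-5 mol/kg
α₀ = 1/(1 + K1/[H⁺] + K1K2/[H⁺]²) = 1/(1 + 10^+2.28 + 10^+1.38) = 0.004640
DIC = [CO2*]/α₀ = 2.250×10^-5 / 0.004640 = 4.85 mmol/kg

DIC = 4.85 mmol/kg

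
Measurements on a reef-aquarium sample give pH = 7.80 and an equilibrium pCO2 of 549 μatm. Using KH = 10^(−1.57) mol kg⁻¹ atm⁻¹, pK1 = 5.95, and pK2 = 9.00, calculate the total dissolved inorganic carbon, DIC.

[CO2*] = KH · pCO2 = 10^(−1.57) × 549×10^-6 = 1.478×10^-5 mol/kg
α₀ = 1/(1 + K1/[H⁺] + K1K2/[H⁺]²) = 1/(1 + 10^+1.85 + 10^+0.65) = 0.01311
DIC = [CO2*]/α₀ = 1.478×10^-5 / 0.01311 = 1.13 mmol/kg

DIC = 1.13 mmol/kg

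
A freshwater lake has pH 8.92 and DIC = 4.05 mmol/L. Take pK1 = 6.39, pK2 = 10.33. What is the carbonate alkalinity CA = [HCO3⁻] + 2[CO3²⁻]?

CA = 4.19 mmol/L

CA = [HCO3⁻] + 2[CO3²⁻] = (α₁ + 2α₂)·DIC
At pH 8.92: [H⁺]/K1 = 10^-2.53 = 0.0029512, K2/[H⁺] = 10^-1.41 = 0.038905
α₁ = 1/(1 + 0.0029512 + 0.038905) = 1/1.0419 = 0.9598; α₂ = α₁·K2/[H⁺] = 0.03734
α₁ + 2α₂ = 1.0345
CA = 1.0345 × 4.05 = 4.19 mmol/L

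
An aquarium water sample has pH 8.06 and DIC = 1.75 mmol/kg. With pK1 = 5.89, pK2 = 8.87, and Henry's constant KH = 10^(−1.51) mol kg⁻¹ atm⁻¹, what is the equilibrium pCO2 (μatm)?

pCO2 = 330 μatm

α₀ = 1 / (1 + K1/[H⁺] + K1K2/[H⁺]²) = 1 / (1 + 10^+2.17 + 10^+1.36)
   = 1 / (1 + 147.91 + 22.909) = 1/171.82 = 0.005820
[CO2*] = α₀ × DIC = 0.005820 × 1.75 = 0.01019 mmol/kg = 10.19 μmol/kg
pCO2 = [CO2*]/KH = 1.019×10^-5 / 3.090×10^-2 = 330 μatm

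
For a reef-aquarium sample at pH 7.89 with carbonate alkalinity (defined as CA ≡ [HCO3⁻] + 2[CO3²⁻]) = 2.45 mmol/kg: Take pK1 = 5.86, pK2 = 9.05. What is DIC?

DIC = 2.32 mmol/kg

CA = [HCO3⁻] + 2[CO3²⁻] = (α₁ + 2α₂)·DIC
At pH 7.89: [H⁺]/K1 = 10^-2.03 = 0.0093325, K2/[H⁺] = 10^-1.16 = 0.069183
α₁ = 1/(1 + 0.0093325 + 0.069183) = 1/1.0785 = 0.9272; α₂ = α₁·K2/[H⁺] = 0.06415
α₁ + 2α₂ = 1.0555
DIC = CA / (α₁ + 2α₂) = 2.45 / 1.0555 = 2.32 mmol/kg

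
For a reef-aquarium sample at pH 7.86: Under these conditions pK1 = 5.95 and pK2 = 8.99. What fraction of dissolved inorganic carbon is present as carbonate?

α₂ = 1 / (1 + [H⁺]/K2 + [H⁺]²/(K1K2)) = 1 / (1 + 10^+1.13 + 10^-0.78)
   = 1 / (1 + 13.490 + 0.16596) = 1/14.656 = 0.06823

α₂ = 0.0682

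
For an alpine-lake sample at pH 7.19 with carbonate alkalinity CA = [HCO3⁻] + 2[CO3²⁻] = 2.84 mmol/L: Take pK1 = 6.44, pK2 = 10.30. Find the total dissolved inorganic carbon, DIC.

CA = [HCO3⁻] + 2[CO3²⁻] = (α₁ + 2α₂)·DIC
At pH 7.19: [H⁺]/K1 = 10^-0.75 = 0.17783, K2/[H⁺] = 10^-3.11 = 0.00077625
α₁ = 1/(1 + 0.17783 + 0.00077625) = 1/1.1786 = 0.8485; α₂ = α₁·K2/[H⁺] = 0.0006586
α₁ + 2α₂ = 0.8498
DIC = CA / (α₁ + 2α₂) = 2.84 / 0.8498 = 3.34 mmol/L

DIC = 3.34 mmol/L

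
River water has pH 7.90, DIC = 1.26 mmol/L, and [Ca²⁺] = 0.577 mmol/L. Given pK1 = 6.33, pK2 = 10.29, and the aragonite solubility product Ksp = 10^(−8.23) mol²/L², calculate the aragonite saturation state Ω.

Ω = 0.488

α₂ = 1 / (1 + [H⁺]/K2 + [H⁺]²/(K1K2)) = 1 / (1 + 10^+2.39 + 10^+0.82)
   = 1 / (1 + 245.47 + 6.6069) = 1/253.08 = 0.003951
[CO3²⁻] = α₂ × DIC = 0.003951 × 1.26 = 0.004979 mmol/L = 4.979 μmol/L
Ksp = 10^(−8.23) = 5.888×10^-9
Ω = [Ca²⁺][CO3²⁻]/Ksp = (0.577×10^-3)(4.979×10^-6) / 5.888×10^-9 = 0.488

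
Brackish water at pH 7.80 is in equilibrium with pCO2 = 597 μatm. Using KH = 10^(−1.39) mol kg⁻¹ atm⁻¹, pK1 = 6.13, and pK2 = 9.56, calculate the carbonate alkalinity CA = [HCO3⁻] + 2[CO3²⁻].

CA = 1.18 mmol/kg

[CO2*] = KH · pCO2 = 10^(−1.39) × 597×10^-6 = 2.432×10^-5 mol/kg
α₀ = 1/(1 + K1/[H⁺] + K1K2/[H⁺]²) = 1/(1 + 10^+1.67 + 10^-0.09) = 0.02058
DIC = [CO2*]/α₀ = 2.432×10^-5 / 0.02058 = 1.182 mmol/kg
CA = (α₁ + 2α₂)·DIC = (0.9627 + 2×0.01673) × 1.182 = 1.18 mmol/kg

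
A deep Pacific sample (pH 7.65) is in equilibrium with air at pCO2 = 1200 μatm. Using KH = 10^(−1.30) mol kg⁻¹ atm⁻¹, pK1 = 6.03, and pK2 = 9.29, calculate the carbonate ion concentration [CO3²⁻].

[CO2*] = KH · pCO2 = 10^(−1.30) × 1200×10^-6 = 6.014×10^-5 mol/kg
α₀ = 1/(1 + K1/[H⁺] + K1K2/[H⁺]²) = 1/(1 + 10^+1.62 + 10^-0.02) = 0.02291
DIC = [CO2*]/α₀ = 6.014×10^-5 / 0.02291 = 2.625 mmol/kg
[CO3²⁻] = α₂·DIC; α₂ = 0.02188, so [CO3²⁻] = 0.02188 × 2.625 = 0.0574 mmol/kg

[CO3²⁻] = 0.0574 mmol/kg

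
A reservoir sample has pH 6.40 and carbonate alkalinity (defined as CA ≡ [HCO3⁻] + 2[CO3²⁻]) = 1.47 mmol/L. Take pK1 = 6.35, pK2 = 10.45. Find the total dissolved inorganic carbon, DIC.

CA = [HCO3⁻] + 2[CO3²⁻] = (α₁ + 2α₂)·DIC
At pH 6.40: [H⁺]/K1 = 10^-0.05 = 0.89125, K2/[H⁺] = 10^-4.05 = 8.9125×10^-5
α₁ = 1/(1 + 0.89125 + 8.9125×10^-5) = 1/1.8913 = 0.5287; α₂ = α₁·K2/[H⁺] = 4.712×10^-5
α₁ + 2α₂ = 0.5288
DIC = CA / (α₁ + 2α₂) = 1.47 / 0.5288 = 2.78 mmol/L

DIC = 2.78 mmol/L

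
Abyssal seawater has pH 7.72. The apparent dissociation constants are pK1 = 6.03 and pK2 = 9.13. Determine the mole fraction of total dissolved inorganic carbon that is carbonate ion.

α₂ = 1 / (1 + [H⁺]/K2 + [H⁺]²/(K1K2)) = 1 / (1 + 10^+1.41 + 10^-0.28)
   = 1 / (1 + 25.704 + 0.52481) = 1/27.229 = 0.03673

α₂ = 0.0367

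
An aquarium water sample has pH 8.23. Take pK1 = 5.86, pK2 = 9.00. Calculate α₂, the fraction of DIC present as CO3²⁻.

α₂ = 0.145

α₂ = 1 / (1 + [H⁺]/K2 + [H⁺]²/(K1K2)) = 1 / (1 + 10^+0.77 + 10^-1.60)
   = 1 / (1 + 5.8884 + 0.025119) = 1/6.9136 = 0.1446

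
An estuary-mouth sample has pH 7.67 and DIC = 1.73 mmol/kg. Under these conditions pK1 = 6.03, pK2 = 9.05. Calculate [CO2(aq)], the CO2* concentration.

α₀ = 1 / (1 + K1/[H⁺] + K1K2/[H⁺]²) = 1 / (1 + 10^+1.64 + 10^+0.26)
   = 1 / (1 + 43.652 + 1.8197) = 1/46.471 = 0.02152
[CO2*] = α₀ × DIC = 0.02152 × 1.73 = 0.0372 mmol/kg

[CO2*] = 0.0372 mmol/kg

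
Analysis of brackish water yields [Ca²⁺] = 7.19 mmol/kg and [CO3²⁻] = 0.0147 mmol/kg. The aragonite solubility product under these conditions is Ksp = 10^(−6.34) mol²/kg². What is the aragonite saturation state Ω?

Ω = 0.231

Ksp = 10^(−6.34) = 4.571×10^-7
Ω = [Ca²⁺][CO3²⁻]/Ksp = (7.19×10^-3)(0.0147×10^-3) / 4.571×10^-7 = 0.231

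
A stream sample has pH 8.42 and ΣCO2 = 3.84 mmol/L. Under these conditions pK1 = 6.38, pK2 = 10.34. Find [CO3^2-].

[CO3²⁻] = 0.0452 mmol/L

α₂ = 1 / (1 + [H⁺]/K2 + [H⁺]²/(K1K2)) = 1 / (1 + 10^+1.92 + 10^-0.12)
   = 1 / (1 + 83.176 + 0.75858) = 1/84.935 = 0.01177
[CO3²⁻] = α₂ × DIC = 0.01177 × 3.84 = 0.0452 mmol/L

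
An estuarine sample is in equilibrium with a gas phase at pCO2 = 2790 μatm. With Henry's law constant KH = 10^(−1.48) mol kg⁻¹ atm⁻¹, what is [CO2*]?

[CO2*] = 92.4 μmol/kg

KH = 10^(−1.48) = 3.311×10^-2 mol kg⁻¹ atm⁻¹
[CO2*] = KH · pCO2 = 3.311×10^-2 × 2790×10^-6 atm = 9.24×10^-5 mol/kg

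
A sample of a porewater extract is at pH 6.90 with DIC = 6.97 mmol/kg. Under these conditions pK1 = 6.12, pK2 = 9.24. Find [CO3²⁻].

α₂ = 1 / (1 + [H⁺]/K2 + [H⁺]²/(K1K2)) = 1 / (1 + 10^+2.34 + 10^+1.56)
   = 1 / (1 + 218.78 + 36.308) = 1/256.08 = 0.003905
[CO3²⁻] = α₂ × DIC = 0.003905 × 6.97 = 0.0272 mmol/kg

[CO3²⁻] = 0.0272 mmol/kg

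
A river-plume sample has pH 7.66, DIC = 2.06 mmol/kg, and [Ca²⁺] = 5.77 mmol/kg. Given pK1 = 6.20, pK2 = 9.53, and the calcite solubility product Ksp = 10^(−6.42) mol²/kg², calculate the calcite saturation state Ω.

Ω = 0.402

α₂ = 1 / (1 + [H⁺]/K2 + [H⁺]²/(K1K2)) = 1 / (1 + 10^+1.87 + 10^+0.41)
   = 1 / (1 + 74.131 + 2.5704) = 1/77.701 = 0.01287
[CO3²⁻] = α₂ × DIC = 0.01287 × 2.06 = 0.02651 mmol/kg
Ksp = 10^(−6.42) = 3.802×10^-7
Ω = [Ca²⁺][CO3²⁻]/Ksp = (5.77×10^-3)(2.651×10^-5) / 3.802×10^-7 = 0.402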